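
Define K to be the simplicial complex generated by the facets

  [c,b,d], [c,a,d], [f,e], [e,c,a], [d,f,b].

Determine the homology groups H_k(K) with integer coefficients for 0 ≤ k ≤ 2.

H_0 ≅ Z,  H_1 ≅ Z,  H_2 = 0.

Take the total order a < b < c < d < e < f on the vertex set. Then K (dimension 2) consists of the simplices:

  0-simplices (6): a, b, c, d, e, f
  1-simplices (10): ac, ad, ae, bc, bd, bf, cd, ce, df, ef
  2-simplices (4): acd, ace, bcd, bdf

giving chain groups C_0 ≅ Z^6, C_1 ≅ Z^10, C_2 ≅ Z^4.

Boundary ∂_1: C_1 → C_0 maps an edge to its endpoints' difference, ∂[p,q] = q − p. For instance
  ∂bd = d − b.
The resulting 6×10 matrix has rank 5, and its Smith normal form has invariant factors (1,1,1,1,1).

∂_2: C_2 → C_1 acts by ∂[p,q,r] = [q,r] − [p,r] + [p,q]. For instance
  ∂acd = cd − ad + ac,
  ∂ace = ce − ae + ac.
The resulting 10×4 matrix has rank 4, and its Smith normal form has invariant factors (1,1,1,1).

From H_k ≅ ker(∂_k) / im(∂_{k+1}) we obtain:

  H_0: rank C_0 − rank ∂_1 = 6 − 5 = 1, and the invariant factors of ∂_1 are all 1, so H_0 = Z.
  H_1: rank ker ∂_1 − rank ∂_2 = (10 − 5) − 4 = 1, and the invariant factors of ∂_2 are all 1, so H_1 = Z.
  H_2: rank ker ∂_2 − rank ∂_3 = (4 − 4) − 0 = 0, and there is no ∂_3, so H_2 = 0.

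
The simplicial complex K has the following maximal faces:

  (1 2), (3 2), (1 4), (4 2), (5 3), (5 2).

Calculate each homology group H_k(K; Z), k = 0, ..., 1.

Order the vertices as 1 < 2 < 3 < 4 < 5. Listing each simplex with vertices in this order, K has dimension 1 with simplices:

  0-simplices (5): [1], [2], [3], [4], [5]
  1-simplices (6): [1,2], [1,4], [2,3], [2,4], [2,5], [3,5]

so the chain groups are C_0 ≅ Z^5, C_1 ≅ Z^6.

The boundary map ∂_1: C_1 → C_0 maps an edge to its endpoints' difference, ∂[p,q] = q − p. For instance
  ∂[1,2] = [2] − [1].
The resulting 5×6 matrix has rank 4, and its Smith normal form has invariant factors (1,1,1,1).

Reading off H_k = ker ∂_k / im ∂_{k+1}:

  H_0: rank C_0 − rank ∂_1 = 5 − 4 = 1, and the invariant factors of ∂_1 are all 1, so H_0 = Z.
  H_1: rank ker ∂_1 − rank ∂_2 = (6 − 4) − 0 = 2, and there is no ∂_2, so H_1 = Z^2.

H_0 = Z,  H_1 = Z^2.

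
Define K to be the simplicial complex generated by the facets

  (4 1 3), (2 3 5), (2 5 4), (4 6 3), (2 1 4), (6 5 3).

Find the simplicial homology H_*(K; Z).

Order the vertices as 1 < 2 < 3 < 4 < 5 < 6. Listing each simplex with vertices in this order, K has dimension 2 with simplices:

  0-simplices (6): [1], [2], [3], [4], [5], [6]
  1-simplices (12): [1,2], [1,3], [1,4], [2,3], [2,4], [2,5], [3,4], [3,5], [3,6], [4,5], [4,6], [5,6]
  2-simplices (6): [1,2,4], [1,3,4], [2,3,5], [2,4,5], [3,4,6], [3,5,6]

Hence C_0 ≅ Z^6, C_1 ≅ Z^12, C_2 ≅ Z^6.

∂_1: C_1 → C_0 is given by ∂[p,q] = [q] − [p]. For instance
  ∂[1,2] = [2] − [1].
As a 6×12 matrix over Z this has rank 5, with invariant factors (1,1,1,1,1).

Boundary ∂_2: C_2 → C_1 sends each 2-simplex [p,q,r] to [q,r] − [p,r] + [p,q]. For instance
  ∂[3,4,6] = [4,6] − [3,6] + [3,4],
  ∂[2,3,5] = [3,5] − [2,5] + [2,3].
As a 12×6 matrix over Z this has rank 6, with invariant factors (1,1,1,1,1,1).

Computing H_k = (kernel of ∂_k) / (image of ∂_{k+1}):

  H_0: rank C_0 − rank ∂_1 = 6 − 5 = 1, and the invariant factors of ∂_1 are all 1, so H_0 ≅ Z.
  H_1: rank ker ∂_1 − rank ∂_2 = (12 − 5) − 6 = 1, and the invariant factors of ∂_2 are all 1, so H_1 ≅ Z.
  H_2: rank ker ∂_2 − rank ∂_3 = (6 − 6) − 0 = 0, and there is no ∂_3, so H_2 ≅ 0.

H_0 ≅ Z,  H_1 ≅ Z,  H_2 = 0.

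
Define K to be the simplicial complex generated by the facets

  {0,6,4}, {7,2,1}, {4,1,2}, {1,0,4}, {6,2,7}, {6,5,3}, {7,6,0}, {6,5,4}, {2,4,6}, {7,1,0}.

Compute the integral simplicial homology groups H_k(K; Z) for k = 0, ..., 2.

H_0 ≅ Z,  H_1 = 0,  H_2 ≅ Z.

Fix the vertex order 0 < 1 < 2 < 3 < 4 < 5 < 6 < 7 and write every simplex with vertices in increasing order. Then dim K = 2 and the simplices of K are:

  0-simplices (8): [0], [1], [2], [3], [4], [5], [6], [7]
  1-simplices (16): [0,1], [0,4], [0,6], [0,7], [1,2], [1,4], [1,7], [2,4], [2,6], [2,7], [3,5], [3,6], [4,5], [4,6], [5,6], [6,7]
  2-simplices (10): [0,1,4], [0,1,7], [0,4,6], [0,6,7], [1,2,4], [1,2,7], [2,4,6], [2,6,7], [3,5,6], [4,5,6]

Hence C_0 ≅ Z^8, C_1 ≅ Z^16, C_2 ≅ Z^10.

The boundary map ∂_1: C_1 → C_0 is given by ∂[p,q] = [q] − [p].
As a 8×16 matrix over Z this has rank 7, with invariant factors (1,1,1,1,1,1,1).

The boundary map ∂_2: C_2 → C_1 maps a triangle to the signed sum of its edges. For instance
  ∂[0,4,6] = [4,6] − [0,6] + [0,4],
  ∂[0,1,4] = [1,4] − [0,4] + [0,1].
The resulting 16×10 matrix has rank 9, and its Smith normal form has invariant factors (1,1,1,1,1,1,1,1,1).

Now H_k = ker ∂_k / im ∂_{k+1}, so:

  H_0: rank C_0 − rank ∂_1 = 8 − 7 = 1, and the invariant factors of ∂_1 are all 1, so H_0 ≅ Z.
  H_1: rank ker ∂_1 − rank ∂_2 = (16 − 7) − 9 = 0, and the invariant factors of ∂_2 are all 1, so H_1 ≅ 0.
  H_2: rank ker ∂_2 − rank ∂_3 = (10 − 9) − 0 = 1, and there is no ∂_3, so H_2 ≅ Z.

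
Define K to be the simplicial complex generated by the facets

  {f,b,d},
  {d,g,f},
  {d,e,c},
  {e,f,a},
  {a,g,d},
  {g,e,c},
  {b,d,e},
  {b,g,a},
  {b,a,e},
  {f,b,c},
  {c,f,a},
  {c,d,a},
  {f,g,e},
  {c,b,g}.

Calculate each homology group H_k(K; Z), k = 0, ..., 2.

We work with the vertex ordering a < b < c < d < e < f < g. The simplices of K, each written with vertices in increasing order, are:

  0-simplices (7): a, b, c, d, e, f, g
  1-simplices (21): ab, ac, ad, ae, af, ag, bc, bd, be, bf, bg, cd, ce, cf, cg, de, df, dg, ef, eg, fg
  2-simplices (14): abe, abg, acd, acf, adg, aef, bcf, bcg, bde, bdf, cde, ceg, dfg, efg

so the chain groups are C_0 ≅ Z^7, C_1 ≅ Z^21, C_2 ≅ Z^14.

The boundary map ∂_1: C_1 → C_0 maps an edge to its endpoints' difference, ∂[p,q] = q − p. For instance
  ∂be = e − b.
This gives a 7×21 integer matrix of rank 6; reducing to Smith normal form yields diagonal entries (1,1,1,1,1,1).

∂_2: C_2 → C_1 acts by ∂[p,q,r] = [q,r] − [p,r] + [p,q]. For instance
  ∂abg = bg − ag + ab,
  ∂adg = dg − ag + ad.
As a 21×14 matrix over Z this has rank 13, with invariant factors (1,1,1,1,1,1,1,1,1,1,1,1,1).

Reading off H_k = ker ∂_k / im ∂_{k+1}:

  H_0: rank C_0 − rank ∂_1 = 7 − 6 = 1, and the invariant factors of ∂_1 are all 1, so H_0 ≅ Z.
  H_1: rank ker ∂_1 − rank ∂_2 = (21 − 6) − 13 = 2, and the invariant factors of ∂_2 are all 1, so H_1 ≅ Z^2.
  H_2: rank ker ∂_2 − rank ∂_3 = (14 − 13) − 0 = 1, and there is no ∂_3, so H_2 ≅ Z.

(K is a triangulation of the torus T^2.)

H_0 ≅ Z,  H_1 ≅ Z^2,  H_2 ≅ Z.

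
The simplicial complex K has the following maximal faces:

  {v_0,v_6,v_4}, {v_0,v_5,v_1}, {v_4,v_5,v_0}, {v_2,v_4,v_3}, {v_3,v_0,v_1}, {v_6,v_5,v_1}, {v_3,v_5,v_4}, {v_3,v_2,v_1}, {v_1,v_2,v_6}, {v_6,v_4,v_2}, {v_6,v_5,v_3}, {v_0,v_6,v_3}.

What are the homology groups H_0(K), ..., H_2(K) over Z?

H_0 = Z,  H_1 = Z/2Z,  H_2 = 0.

Fix the vertex order v_0 < v_1 < v_2 < v_3 < v_4 < v_5 < v_6 and write every simplex with vertices in increasing order. Then dim K = 2 and the simplices of K are:

  0-simplices (7): [v_0], [v_1], [v_2], [v_3], [v_4], [v_5], [v_6]
  1-simplices (18): (18 of them)
  2-simplices (12): (12 of them)

Hence C_0 ≅ Z^7, C_1 ≅ Z^18, C_2 ≅ Z^12.

Boundary ∂_1: C_1 → C_0 sends each edge [p,q] (with p < q) to q − p. For instance
  ∂[v_2,v_3] = [v_3] − [v_2].
As a 7×18 matrix over Z this has rank 6, with invariant factors (1,1,1,1,1,1).

∂_2: C_2 → C_1 maps a triangle to the signed sum of its edges. For instance
  ∂[v_0,v_1,v_5] = [v_1,v_5] − [v_0,v_5] + [v_0,v_1],
  ∂[v_1,v_5,v_6] = [v_5,v_6] − [v_1,v_6] + [v_1,v_5].
The 18×12 boundary matrix has rank 12 and Smith normal form diag(1,1,1,1,1,1,1,1,1,1,1,2).

From H_k ≅ ker(∂_k) / im(∂_{k+1}) we obtain:

  H_0: rank C_0 − rank ∂_1 = 7 − 6 = 1, and the invariant factors of ∂_1 are all 1, so H_0 = Z.
  H_1: rank ker ∂_1 − rank ∂_2 = (18 − 6) − 12 = 0, and ∂_2 has invariant factor 2 > 1, so H_1 = Z/2Z.
  H_2: rank ker ∂_2 − rank ∂_3 = (12 − 12) − 0 = 0, and there is no ∂_3, so H_2 = 0.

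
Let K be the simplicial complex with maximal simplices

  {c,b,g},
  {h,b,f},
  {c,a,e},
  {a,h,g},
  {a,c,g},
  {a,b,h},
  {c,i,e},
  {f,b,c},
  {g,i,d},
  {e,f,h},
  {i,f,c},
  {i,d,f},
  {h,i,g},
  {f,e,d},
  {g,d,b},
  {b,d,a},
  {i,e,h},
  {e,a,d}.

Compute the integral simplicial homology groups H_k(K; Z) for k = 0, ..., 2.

H_0 ≅ Z,  H_1 ≅ Z ⊕ Z/2,  H_2 = 0.

Order the vertices as a < b < c < d < e < f < g < h < i. Listing each simplex with vertices in this order, K has dimension 2 with simplices:

  0-simplices (9): a, b, c, d, e, f, g, h, i
  1-simplices (27): ab, ac, ad, ae, ag, ah, bc, bd, bf, bg, bh, ce, cf, cg, ci, de, df, dg, di, ef, eh, ei, fh, fi, gh, gi, hi
  2-simplices (18): abd, abh, ace, acg, ade, agh, bcf, bcg, bdg, bfh, cei, cfi, def, dfi, dgi, efh, ehi, ghi

giving chain groups C_0 ≅ Z^9, C_1 ≅ Z^27, C_2 ≅ Z^18.

The boundary map ∂_1: C_1 → C_0 sends each edge [p,q] (with p < q) to q − p. For instance
  ∂ci = i − c.
The 9×27 boundary matrix has rank 8 and Smith normal form diag(1,1,1,1,1,1,1,1).

Boundary ∂_2: C_2 → C_1 acts by ∂[p,q,r] = [q,r] − [p,r] + [p,q]. For instance
  ∂agh = gh − ah + ag,
  ∂def = ef − df + de.
The resulting 27×18 matrix has rank 18, and its Smith normal form has invariant factors (1,1,1,1,1,1,1,1,1,1,1,1,1,1,1,1,1,2).

Now H_k = ker ∂_k / im ∂_{k+1}, so:

  H_0: rank C_0 − rank ∂_1 = 9 − 8 = 1, and the invariant factors of ∂_1 are all 1, so H_0 = Z.
  H_1: rank ker ∂_1 − rank ∂_2 = (27 − 8) − 18 = 1, and ∂_2 has invariant factor 2 > 1, so H_1 = Z ⊕ Z/2.
  H_2: rank ker ∂_2 − rank ∂_3 = (18 − 18) − 0 = 0, and there is no ∂_3, so H_2 = 0.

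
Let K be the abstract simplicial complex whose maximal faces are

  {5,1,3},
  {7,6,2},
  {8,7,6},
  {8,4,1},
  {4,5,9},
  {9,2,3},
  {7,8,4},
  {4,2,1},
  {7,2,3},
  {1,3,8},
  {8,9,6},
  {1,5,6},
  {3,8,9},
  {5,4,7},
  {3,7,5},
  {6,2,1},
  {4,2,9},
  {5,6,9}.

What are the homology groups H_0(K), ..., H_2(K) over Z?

H_0 = Z,  H_1 = Z^2,  H_2 = Z.

Fix the vertex order 1 < 2 < 3 < 4 < 5 < 6 < 7 < 8 < 9 and write every simplex with vertices in increasing order. Then dim K = 2 and the simplices of K are:

  0-simplices (9): [1], [2], [3], [4], [5], [6], [7], [8], [9]
  1-simplices (27): (27 of them)
  2-simplices (18): [1,2,4], [1,2,6], [1,3,5], [1,3,8], [1,4,8], [1,5,6], [2,3,7], [2,3,9], [2,4,9], [2,6,7], [3,5,7], [3,8,9], [4,5,7], [4,5,9], [4,7,8], [5,6,9], [6,7,8], [6,8,9]

so the chain groups are C_0 ≅ Z^9, C_1 ≅ Z^27, C_2 ≅ Z^18.

Boundary ∂_1: C_1 → C_0 maps an edge to its endpoints' difference, ∂[p,q] = q − p.
The 9×27 boundary matrix has rank 8 and Smith normal form diag(1,1,1,1,1,1,1,1).

∂_2: C_2 → C_1 maps a triangle to the signed sum of its edges. For instance
  ∂[3,5,7] = [5,7] − [3,7] + [3,5],
  ∂[2,3,7] = [3,7] − [2,7] + [2,3].
This gives a 27×18 integer matrix of rank 17; reducing to Smith normal form yields diagonal entries (1,1,1,1,1,1,1,1,1,1,1,1,1,1,1,1,1).

From H_k ≅ ker(∂_k) / im(∂_{k+1}) we obtain:

  H_0: rank C_0 − rank ∂_1 = 9 − 8 = 1, and the invariant factors of ∂_1 are all 1, so H_0 ≅ Z.
  H_1: rank ker ∂_1 − rank ∂_2 = (27 − 8) − 17 = 2, and the invariant factors of ∂_2 are all 1, so H_1 ≅ Z^2.
  H_2: rank ker ∂_2 − rank ∂_3 = (18 − 17) − 0 = 1, and there is no ∂_3, so H_2 ≅ Z.

As a check, the Euler characteristic is 9 − 27 + 18 = 0, which agrees with 1 − 2 + 1 = 0.
(K is a triangulation of the torus T^2.)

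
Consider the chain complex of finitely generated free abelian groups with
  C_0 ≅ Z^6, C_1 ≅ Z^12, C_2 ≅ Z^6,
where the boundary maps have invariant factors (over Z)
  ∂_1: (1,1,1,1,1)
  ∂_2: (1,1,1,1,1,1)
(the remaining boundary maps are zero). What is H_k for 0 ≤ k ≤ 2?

H_0 = Z,  H_1 = Z,  H_2 = 0.

H_0: b_0 = 6 − 0 − 5 = 1; torsion from ∂_1 factors > 1: none. So H_0 = Z.
H_1: b_1 = 12 − 5 − 6 = 1; torsion from ∂_2 factors > 1: none. So H_1 = Z.
H_2: b_2 = 6 − 6 − 0 = 0; torsion from ∂_3 factors > 1: none. So H_2 = 0.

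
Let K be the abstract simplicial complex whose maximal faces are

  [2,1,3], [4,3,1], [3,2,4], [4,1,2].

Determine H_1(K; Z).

Order the vertices as 1 < 2 < 3 < 4. Listing each simplex with vertices in this order, K has dimension 2 with simplices:

  0-simplices (4): [1], [2], [3], [4]
  1-simplices (6): [1,2], [1,3], [1,4], [2,3], [2,4], [3,4]
  2-simplices (4): [1,2,3], [1,2,4], [1,3,4], [2,3,4]

giving chain groups C_0 ≅ Z^4, C_1 ≅ Z^6, C_2 ≅ Z^4.

∂_1: C_1 → C_0 is given by ∂[p,q] = [q] − [p]. For instance
  ∂[1,4] = [4] − [1].
The 4×6 boundary matrix has rank 3 and Smith normal form diag(1,1,1).

Boundary ∂_2: C_2 → C_1 maps a triangle to the signed sum of its edges. For instance
  ∂[1,2,3] = [2,3] − [1,3] + [1,2],
  ∂[1,3,4] = [3,4] − [1,4] + [1,3].
This gives a 6×4 integer matrix of rank 3; reducing to Smith normal form yields diagonal entries (1,1,1).

Reading off H_k = ker ∂_k / im ∂_{k+1}:

  H_1: rank ker ∂_1 − rank ∂_2 = (6 − 3) − 3 = 0, and the invariant factors of ∂_2 are all 1, so H_1 ≅ 0.

(K is a triangulation of the 2-sphere S^2.)

H_1 = 0.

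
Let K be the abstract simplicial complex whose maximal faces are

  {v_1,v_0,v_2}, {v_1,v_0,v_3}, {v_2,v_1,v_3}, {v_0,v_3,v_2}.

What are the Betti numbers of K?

b_0 = 1, b_1 = 0, b_2 = 1.

Order the vertices as v_0 < v_1 < v_2 < v_3. Listing each simplex with vertices in this order, K has dimension 2 with simplices:

  0-simplices (4): [v_0], [v_1], [v_2], [v_3]
  1-simplices (6): [v_0,v_1], [v_0,v_2], [v_0,v_3], [v_1,v_2], [v_1,v_3], [v_2,v_3]
  2-simplices (4): [v_0,v_1,v_2], [v_0,v_1,v_3], [v_0,v_2,v_3], [v_1,v_2,v_3]

Hence C_0 ≅ Z^4, C_1 ≅ Z^6, C_2 ≅ Z^4.

The boundary map ∂_1: C_1 → C_0 sends each edge [p,q] (with p < q) to q − p.
The 4×6 boundary matrix has rank 3 and Smith normal form diag(1,1,1).

∂_2: C_2 → C_1 sends each 2-simplex [p,q,r] to [q,r] − [p,r] + [p,q]. For instance
  ∂[v_1,v_2,v_3] = [v_2,v_3] − [v_1,v_3] + [v_1,v_2],
  ∂[v_0,v_1,v_2] = [v_1,v_2] − [v_0,v_2] + [v_0,v_1].
The 6×4 boundary matrix has rank 3 and Smith normal form diag(1,1,1).

From H_k ≅ ker(∂_k) / im(∂_{k+1}) we obtain:

  H_0: rank C_0 − rank ∂_1 = 4 − 3 = 1, and the invariant factors of ∂_1 are all 1, so H_0 = Z.
  H_1: rank ker ∂_1 − rank ∂_2 = (6 − 3) − 3 = 0, and the invariant factors of ∂_2 are all 1, so H_1 = 0.
  H_2: rank ker ∂_2 − rank ∂_3 = (4 − 3) − 0 = 1, and there is no ∂_3, so H_2 = Z.

Hence the Betti numbers are b_0 = 1, b_1 = 0, b_2 = 1.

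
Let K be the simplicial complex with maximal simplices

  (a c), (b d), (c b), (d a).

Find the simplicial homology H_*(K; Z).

H_0 ≅ Z,  H_1 ≅ Z.

We work with the vertex ordering a < b < c < d. The simplices of K, each written with vertices in increasing order, are:

  0-simplices (4): a, b, c, d
  1-simplices (4): ac, ad, bc, bd

giving chain groups C_0 ≅ Z^4, C_1 ≅ Z^4.

The boundary map ∂_1: C_1 → C_0 sends each edge [p,q] (with p < q) to q − p.
The 4×4 boundary matrix has rank 3 and Smith normal form diag(1,1,1).

Reading off H_k = ker ∂_k / im ∂_{k+1}:

  H_0: rank C_0 − rank ∂_1 = 4 − 3 = 1, and the invariant factors of ∂_1 are all 1, so H_0 = Z.
  H_1: rank ker ∂_1 − rank ∂_2 = (4 − 3) − 0 = 1, and there is no ∂_2, so H_1 = Z.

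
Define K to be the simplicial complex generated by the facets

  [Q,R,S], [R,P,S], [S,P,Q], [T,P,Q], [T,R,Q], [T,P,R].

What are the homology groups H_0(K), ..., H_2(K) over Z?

Order the vertices as P < Q < R < S < T. Listing each simplex with vertices in this order, K has dimension 2 with simplices:

  0-simplices (5): P, Q, R, S, T
  1-simplices (9): PQ, PR, PS, PT, QR, QS, QT, RS, RT
  2-simplices (6): PQS, PQT, PRS, PRT, QRS, QRT

so the chain groups are C_0 ≅ Z^5, C_1 ≅ Z^9, C_2 ≅ Z^6.

Boundary ∂_1: C_1 → C_0 maps an edge to its endpoints' difference, ∂[p,q] = q − p.
The resulting 5×9 matrix has rank 4, and its Smith normal form has invariant factors (1,1,1,1).

The boundary map ∂_2: C_2 → C_1 sends each 2-simplex [p,q,r] to [q,r] − [p,r] + [p,q]. For instance
  ∂QRS = RS − QS + QR,
  ∂PRS = RS − PS + PR.
This gives a 9×6 integer matrix of rank 5; reducing to Smith normal form yields diagonal entries (1,1,1,1,1).

Now H_k = ker ∂_k / im ∂_{k+1}, so:

  H_0: rank C_0 − rank ∂_1 = 5 − 4 = 1, and the invariant factors of ∂_1 are all 1, so H_0 ≅ Z.
  H_1: rank ker ∂_1 − rank ∂_2 = (9 − 4) − 5 = 0, and the invariant factors of ∂_2 are all 1, so H_1 ≅ 0.
  H_2: rank ker ∂_2 − rank ∂_3 = (6 − 5) − 0 = 1, and there is no ∂_3, so H_2 ≅ Z.

As a check, the Euler characteristic is 5 − 9 + 6 = 2, which agrees with 1 − 0 + 1 = 2.

H_0 = Z,  H_1 = 0,  H_2 = Z.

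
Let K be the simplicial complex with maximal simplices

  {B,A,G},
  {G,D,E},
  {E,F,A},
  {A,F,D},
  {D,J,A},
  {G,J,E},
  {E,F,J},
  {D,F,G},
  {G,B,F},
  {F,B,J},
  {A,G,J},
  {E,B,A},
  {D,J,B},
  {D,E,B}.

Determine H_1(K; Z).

K has 7 vertices, 21 edges, 14 triangles.
rank ∂_1 = 6, rank ∂_2 = 13 ⇒ b_1 = 21 − 6 − 13 = 2; all invariant factors of ∂_2 are 1 so no torsion. So H_1 = Z^2.

H_1 = Z^2.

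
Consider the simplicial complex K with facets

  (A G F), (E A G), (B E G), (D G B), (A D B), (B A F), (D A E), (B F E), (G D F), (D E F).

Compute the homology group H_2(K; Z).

H_2 = 0.

Take the total order A < B < D < E < F < G on the vertex set. Then K (dimension 2) consists of the simplices:

  0-simplices (6): A, B, D, E, F, G
  1-simplices (15): AB, AD, AE, AF, AG, BD, BE, BF, BG, DE, DF, DG, EF, EG, FG
  2-simplices (10): ABD, ABF, ADE, AEG, AFG, BDG, BEF, BEG, DEF, DFG

Hence C_0 ≅ Z^6, C_1 ≅ Z^15, C_2 ≅ Z^10.

The boundary map ∂_1: C_1 → C_0 is given by ∂[p,q] = [q] − [p].
This gives a 6×15 integer matrix of rank 5; reducing to Smith normal form yields diagonal entries (1,1,1,1,1).

Boundary ∂_2: C_2 → C_1 acts by ∂[p,q,r] = [q,r] − [p,r] + [p,q]. For instance
  ∂ABF = BF − AF + AB,
  ∂DEF = EF − DF + DE.
The resulting 15×10 matrix has rank 10, and its Smith normal form has invariant factors (1,1,1,1,1,1,1,1,1,2).

Computing H_k = (kernel of ∂_k) / (image of ∂_{k+1}):

  H_2: rank ker ∂_2 − rank ∂_3 = (10 − 10) − 0 = 0, and there is no ∂_3, so H_2 = 0.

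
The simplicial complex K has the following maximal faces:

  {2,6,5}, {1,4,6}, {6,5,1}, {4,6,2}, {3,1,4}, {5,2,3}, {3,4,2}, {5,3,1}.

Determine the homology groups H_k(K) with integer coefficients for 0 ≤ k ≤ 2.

H_0 = Z,  H_1 = 0,  H_2 = Z.

Fix the vertex order 1 < 2 < 3 < 4 < 5 < 6 and write every simplex with vertices in increasing order. Then dim K = 2 and the simplices of K are:

  0-simplices (6): [1], [2], [3], [4], [5], [6]
  1-simplices (12): [1,3], [1,4], [1,5], [1,6], [2,3], [2,4], [2,5], [2,6], [3,4], [3,5], [4,6], [5,6]
  2-simplices (8): [1,3,4], [1,3,5], [1,4,6], [1,5,6], [2,3,4], [2,3,5], [2,4,6], [2,5,6]

giving chain groups C_0 ≅ Z^6, C_1 ≅ Z^12, C_2 ≅ Z^8.

The boundary map ∂_1: C_1 → C_0 sends each edge [p,q] (with p < q) to q − p.
The resulting 6×12 matrix has rank 5, and its Smith normal form has invariant factors (1,1,1,1,1).

Boundary ∂_2: C_2 → C_1 acts by ∂[p,q,r] = [q,r] − [p,r] + [p,q]. For instance
  ∂[1,4,6] = [4,6] − [1,6] + [1,4],
  ∂[2,5,6] = [5,6] − [2,6] + [2,5].
The resulting 12×8 matrix has rank 7, and its Smith normal form has invariant factors (1,1,1,1,1,1,1).

Reading off H_k = ker ∂_k / im ∂_{k+1}:

  H_0: rank C_0 − rank ∂_1 = 6 − 5 = 1, and the invariant factors of ∂_1 are all 1, so H_0 ≅ Z.
  H_1: rank ker ∂_1 − rank ∂_2 = (12 − 5) − 7 = 0, and the invariant factors of ∂_2 are all 1, so H_1 ≅ 0.
  H_2: rank ker ∂_2 − rank ∂_3 = (8 − 7) − 0 = 1, and there is no ∂_3, so H_2 ≅ Z.

As a check, the Euler characteristic is 6 − 12 + 8 = 2, which agrees with 1 − 0 + 1 = 2.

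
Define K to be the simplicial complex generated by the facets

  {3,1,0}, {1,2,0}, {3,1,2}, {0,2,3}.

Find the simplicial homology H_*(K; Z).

Take the total order 0 < 1 < 2 < 3 on the vertex set. Then K (dimension 2) consists of the simplices:

  0-simplices (4): [0], [1], [2], [3]
  1-simplices (6): [0,1], [0,2], [0,3], [1,2], [1,3], [2,3]
  2-simplices (4): [0,1,2], [0,1,3], [0,2,3], [1,2,3]

giving chain groups C_0 ≅ Z^4, C_1 ≅ Z^6, C_2 ≅ Z^4.

∂_1: C_1 → C_0 is given by ∂[p,q] = [q] − [p]. For instance
  ∂[0,1] = [1] − [0].
The resulting 4×6 matrix has rank 3, and its Smith normal form has invariant factors (1,1,1).

Boundary ∂_2: C_2 → C_1 acts by ∂[p,q,r] = [q,r] − [p,r] + [p,q]. For instance
  ∂[0,1,2] = [1,2] − [0,2] + [0,1],
  ∂[0,1,3] = [1,3] − [0,3] + [0,1].
The 6×4 boundary matrix has rank 3 and Smith normal form diag(1,1,1).

Now H_k = ker ∂_k / im ∂_{k+1}, so:

  H_0: rank C_0 − rank ∂_1 = 4 − 3 = 1, and the invariant factors of ∂_1 are all 1, so H_0 = Z.
  H_1: rank ker ∂_1 − rank ∂_2 = (6 − 3) − 3 = 0, and the invariant factors of ∂_2 are all 1, so H_1 = 0.
  H_2: rank ker ∂_2 − rank ∂_3 = (4 − 3) − 0 = 1, and there is no ∂_3, so H_2 = Z.

As a check, the Euler characteristic is 4 − 6 + 4 = 2, which agrees with 1 − 0 + 1 = 2.

H_0 ≅ Z,  H_1 = 0,  H_2 ≅ Z.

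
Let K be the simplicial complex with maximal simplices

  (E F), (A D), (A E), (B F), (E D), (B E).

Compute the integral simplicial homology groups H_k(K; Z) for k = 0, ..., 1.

Fix the vertex order A < B < D < E < F and write every simplex with vertices in increasing order. Then dim K = 1 and the simplices of K are:

  0-simplices (5): A, B, D, E, F
  1-simplices (6): AD, AE, BE, BF, DE, EF

Hence C_0 ≅ Z^5, C_1 ≅ Z^6.

∂_1: C_1 → C_0 sends each edge [p,q] (with p < q) to q − p. For instance
  ∂AD = D − A.
The resulting 5×6 matrix has rank 4, and its Smith normal form has invariant factors (1,1,1,1).

Now H_k = ker ∂_k / im ∂_{k+1}, so:

  H_0: rank C_0 − rank ∂_1 = 5 − 4 = 1, and the invariant factors of ∂_1 are all 1, so H_0 ≅ Z.
  H_1: rank ker ∂_1 − rank ∂_2 = (6 − 4) − 0 = 2, and there is no ∂_2, so H_1 ≅ Z^2.

H_0 ≅ Z,  H_1 ≅ Z^2.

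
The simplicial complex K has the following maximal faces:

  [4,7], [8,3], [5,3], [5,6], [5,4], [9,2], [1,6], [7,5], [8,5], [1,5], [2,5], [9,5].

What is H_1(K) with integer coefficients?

H_1 ≅ Z^4.

K has 9 vertices, 12 edges.
rank ∂_1 = 8, rank ∂_2 = 0 ⇒ b_1 = 12 − 8 − 0 = 4. So H_1 = Z^4.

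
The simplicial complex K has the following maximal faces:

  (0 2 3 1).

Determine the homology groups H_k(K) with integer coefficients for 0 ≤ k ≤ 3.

We work with the vertex ordering 0 < 1 < 2 < 3. The simplices of K, each written with vertices in increasing order, are:

  0-simplices (4): [0], [1], [2], [3]
  1-simplices (6): [0,1], [0,2], [0,3], [1,2], [1,3], [2,3]
  2-simplices (4): [0,1,2], [0,1,3], [0,2,3], [1,2,3]
  3-simplices (1): [0,1,2,3]

so the chain groups are C_0 ≅ Z^4, C_1 ≅ Z^6, C_2 ≅ Z^4, C_3 ≅ Z^1.

Boundary ∂_1: C_1 → C_0 maps an edge to its endpoints' difference, ∂[p,q] = q − p.
The 4×6 boundary matrix has rank 3 and Smith normal form diag(1,1,1).

The boundary map ∂_2: C_2 → C_1 sends each 2-simplex [p,q,r] to [q,r] − [p,r] + [p,q]. For instance
  ∂[0,1,3] = [1,3] − [0,3] + [0,1],
  ∂[0,1,2] = [1,2] − [0,2] + [0,1].
The resulting 6×4 matrix has rank 3, and its Smith normal form has invariant factors (1,1,1).

∂_3: C_3 → C_2 sends each 3-simplex σ to the alternating sum Σ_i (−1)^i (σ with its i-th vertex removed). For instance
  ∂[0,1,2,3] = [1,2,3] − [0,2,3] + [0,1,3] − [0,1,2].
The 4×1 boundary matrix has rank 1 and Smith normal form diag(1).

From H_k ≅ ker(∂_k) / im(∂_{k+1}) we obtain:

  H_0: rank C_0 − rank ∂_1 = 4 − 3 = 1, and the invariant factors of ∂_1 are all 1, so H_0 ≅ Z.
  H_1: rank ker ∂_1 − rank ∂_2 = (6 − 3) − 3 = 0, and the invariant factors of ∂_2 are all 1, so H_1 ≅ 0.
  H_2: rank ker ∂_2 − rank ∂_3 = (4 − 3) − 1 = 0, and the invariant factors of ∂_3 are all 1, so H_2 ≅ 0.
  H_3: rank ker ∂_3 − rank ∂_4 = (1 − 1) − 0 = 0, and there is no ∂_4, so H_3 ≅ 0.

As a check, the Euler characteristic is 4 − 6 + 4 − 1 = 1, which agrees with 1 − 0 + 0 − 0 = 1.

H_0 = Z,  H_1 = 0,  H_2 = 0,  H_3 = 0.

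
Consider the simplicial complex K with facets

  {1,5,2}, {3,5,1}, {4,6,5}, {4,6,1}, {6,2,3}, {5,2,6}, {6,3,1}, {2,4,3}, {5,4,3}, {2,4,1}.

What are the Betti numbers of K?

b_0 = 1, b_1 = 0, b_2 = 0.

Order the vertices as 1 < 2 < 3 < 4 < 5 < 6. Listing each simplex with vertices in this order, K has dimension 2 with simplices:

  0-simplices (6): [1], [2], [3], [4], [5], [6]
  1-simplices (15): [1,2], [1,3], [1,4], [1,5], [1,6], [2,3], [2,4], [2,5], [2,6], [3,4], [3,5], [3,6], [4,5], [4,6], [5,6]
  2-simplices (10): [1,2,4], [1,2,5], [1,3,5], [1,3,6], [1,4,6], [2,3,4], [2,3,6], [2,5,6], [3,4,5], [4,5,6]

Hence C_0 ≅ Z^6, C_1 ≅ Z^15, C_2 ≅ Z^10.

∂_1: C_1 → C_0 is given by ∂[p,q] = [q] − [p]. For instance
  ∂[1,4] = [4] − [1].
As a 6×15 matrix over Z this has rank 5, with invariant factors (1,1,1,1,1).

Boundary ∂_2: C_2 → C_1 acts by ∂[p,q,r] = [q,r] − [p,r] + [p,q]. For instance
  ∂[2,3,4] = [3,4] − [2,4] + [2,3],
  ∂[1,2,5] = [2,5] − [1,5] + [1,2].
This gives a 15×10 integer matrix of rank 10; reducing to Smith normal form yields diagonal entries (1,1,1,1,1,1,1,1,1,2).

Now H_k = ker ∂_k / im ∂_{k+1}, so:

  H_0: rank C_0 − rank ∂_1 = 6 − 5 = 1, and the invariant factors of ∂_1 are all 1, so H_0 = Z.
  H_1: rank ker ∂_1 − rank ∂_2 = (15 − 5) − 10 = 0, and ∂_2 has invariant factor 2 > 1, so H_1 = Z/2.
  H_2: rank ker ∂_2 − rank ∂_3 = (10 − 10) − 0 = 0, and there is no ∂_3, so H_2 = 0.

Hence the Betti numbers are b_0 = 1, b_1 = 0, b_2 = 0.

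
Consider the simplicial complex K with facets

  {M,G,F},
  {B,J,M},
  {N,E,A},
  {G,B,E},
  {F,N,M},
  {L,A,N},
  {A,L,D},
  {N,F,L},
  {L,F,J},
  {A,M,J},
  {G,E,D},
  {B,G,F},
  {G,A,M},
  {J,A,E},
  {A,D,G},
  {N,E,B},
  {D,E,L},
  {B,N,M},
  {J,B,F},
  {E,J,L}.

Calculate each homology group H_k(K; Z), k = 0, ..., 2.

H_0 ≅ Z,  H_1 ≅ Z × Z/2,  H_2 = 0.

Take the total order A < B < D < E < F < G < J < L < M < N on the vertex set. Then K (dimension 2) consists of the simplices:

  0-simplices (10): A, B, D, E, F, G, J, L, M, N
  1-simplices (30): AD, AE, AG, AJ, AL, AM, AN, BE, BF, BG, BJ, BM, BN, DE, DG, DL, EG, EJ, EL, EN, FG, FJ, FL, FM, FN, GM, JL, JM, LN, MN
  2-simplices (20): ADG, ADL, AEJ, AEN, AGM, AJM, ALN, BEG, BEN, BFG, BFJ, BJM, BMN, DEG, DEL, EJL, FGM, FJL, FLN, FMN

Hence C_0 ≅ Z^10, C_1 ≅ Z^30, C_2 ≅ Z^20.

Boundary ∂_1: C_1 → C_0 is given by ∂[p,q] = [q] − [p].
The resulting 10×30 matrix has rank 9, and its Smith normal form has invariant factors (1,1,1,1,1,1,1,1,1).

Boundary ∂_2: C_2 → C_1 acts by ∂[p,q,r] = [q,r] − [p,r] + [p,q]. For instance
  ∂BEN = EN − BN + BE,
  ∂BJM = JM − BM + BJ.
This gives a 30×20 integer matrix of rank 20; reducing to Smith normal form yields diagonal entries (1,1,1,1,1,1,1,1,1,1,1,1,1,1,1,1,1,1,1,2).

Now H_k = ker ∂_k / im ∂_{k+1}, so:

  H_0: rank C_0 − rank ∂_1 = 10 − 9 = 1, and the invariant factors of ∂_1 are all 1, so H_0 ≅ Z.
  H_1: rank ker ∂_1 − rank ∂_2 = (30 − 9) − 20 = 1, and ∂_2 has invariant factor 2 > 1, so H_1 ≅ Z × Z/2.
  H_2: rank ker ∂_2 − rank ∂_3 = (20 − 20) − 0 = 0, and there is no ∂_3, so H_2 ≅ 0.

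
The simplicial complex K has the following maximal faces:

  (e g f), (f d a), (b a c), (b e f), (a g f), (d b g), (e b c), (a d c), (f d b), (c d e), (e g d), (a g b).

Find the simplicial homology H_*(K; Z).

We work with the vertex ordering a < b < c < d < e < f < g. The simplices of K, each written with vertices in increasing order, are:

  0-simplices (7): a, b, c, d, e, f, g
  1-simplices (18): ab, ac, ad, af, ag, bc, bd, be, bf, bg, cd, ce, de, df, dg, ef, eg, fg
  2-simplices (12): abc, abg, acd, adf, afg, bce, bdf, bdg, bef, cde, deg, efg

giving chain groups C_0 ≅ Z^7, C_1 ≅ Z^18, C_2 ≅ Z^12.

∂_1: C_1 → C_0 sends each edge [p,q] (with p < q) to q − p.
As a 7×18 matrix over Z this has rank 6, with invariant factors (1,1,1,1,1,1).

Boundary ∂_2: C_2 → C_1 sends each 2-simplex [p,q,r] to [q,r] − [p,r] + [p,q]. For instance
  ∂deg = eg − dg + de,
  ∂cde = de − ce + cd.
The 18×12 boundary matrix has rank 12 and Smith normal form diag(1,1,1,1,1,1,1,1,1,1,1,2).

Reading off H_k = ker ∂_k / im ∂_{k+1}:

  H_0: rank C_0 − rank ∂_1 = 7 − 6 = 1, and the invariant factors of ∂_1 are all 1, so H_0 = Z.
  H_1: rank ker ∂_1 − rank ∂_2 = (18 − 6) − 12 = 0, and ∂_2 has invariant factor 2 > 1, so H_1 = Z/2.
  H_2: rank ker ∂_2 − rank ∂_3 = (12 − 12) − 0 = 0, and there is no ∂_3, so H_2 = 0.

(K is a triangulation of the real projective plane RP^2.)

H_0 = Z,  H_1 = Z/2,  H_2 = 0.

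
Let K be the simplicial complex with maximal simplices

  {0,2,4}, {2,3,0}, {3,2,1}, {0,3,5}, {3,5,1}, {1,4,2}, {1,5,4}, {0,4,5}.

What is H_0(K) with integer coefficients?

H_0 = Z.

Fix the vertex order 0 < 1 < 2 < 3 < 4 < 5 and write every simplex with vertices in increasing order. Then dim K = 2 and the simplices of K are:

  0-simplices (6): [0], [1], [2], [3], [4], [5]
  1-simplices (12): [0,2], [0,3], [0,4], [0,5], [1,2], [1,3], [1,4], [1,5], [2,3], [2,4], [3,5], [4,5]
  2-simplices (8): [0,2,3], [0,2,4], [0,3,5], [0,4,5], [1,2,3], [1,2,4], [1,3,5], [1,4,5]

giving chain groups C_0 ≅ Z^6, C_1 ≅ Z^12, C_2 ≅ Z^8.

∂_1: C_1 → C_0 sends each edge [p,q] (with p < q) to q − p. For instance
  ∂[0,3] = [3] − [0].
This gives a 6×12 integer matrix of rank 5; reducing to Smith normal form yields diagonal entries (1,1,1,1,1).

∂_2: C_2 → C_1 maps a triangle to the signed sum of its edges. For instance
  ∂[0,3,5] = [3,5] − [0,5] + [0,3],
  ∂[1,2,3] = [2,3] − [1,3] + [1,2].
The 12×8 boundary matrix has rank 7 and Smith normal form diag(1,1,1,1,1,1,1).

Computing H_k = (kernel of ∂_k) / (image of ∂_{k+1}):

  H_0: rank C_0 − rank ∂_1 = 6 − 5 = 1, and the invariant factors of ∂_1 are all 1, so H_0 ≅ Z.

(K is a triangulation of the 2-sphere S^2.)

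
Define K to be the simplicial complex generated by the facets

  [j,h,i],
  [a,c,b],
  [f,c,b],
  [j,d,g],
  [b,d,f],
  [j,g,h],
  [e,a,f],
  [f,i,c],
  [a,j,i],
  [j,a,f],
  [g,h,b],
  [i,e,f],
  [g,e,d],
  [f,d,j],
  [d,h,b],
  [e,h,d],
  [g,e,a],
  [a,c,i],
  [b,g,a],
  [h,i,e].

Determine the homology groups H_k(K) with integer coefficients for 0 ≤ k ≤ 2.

H_0 ≅ Z,  H_1 ≅ Z ⊕ Z/2,  H_2 = 0.

Fix the vertex order a < b < c < d < e < f < g < h < i < j and write every simplex with vertices in increasing order. Then dim K = 2 and the simplices of K are:

  0-simplices (10): a, b, c, d, e, f, g, h, i, j
  1-simplices (30): ab, ac, ae, af, ag, ai, aj, bc, bd, bf, bg, bh, cf, ci, de, df, dg, dh, dj, ef, eg, eh, ei, fi, fj, gh, gj, hi, hj, ij
  2-simplices (20): abc, abg, aci, aef, aeg, afj, aij, bcf, bdf, bdh, bgh, cfi, deg, deh, dfj, dgj, efi, ehi, ghj, hij

giving chain groups C_0 ≅ Z^10, C_1 ≅ Z^30, C_2 ≅ Z^20.

The boundary map ∂_1: C_1 → C_0 is given by ∂[p,q] = [q] − [p].
This gives a 10×30 integer matrix of rank 9; reducing to Smith normal form yields diagonal entries (1,1,1,1,1,1,1,1,1).

Boundary ∂_2: C_2 → C_1 acts by ∂[p,q,r] = [q,r] − [p,r] + [p,q]. For instance
  ∂bdf = df − bf + bd,
  ∂deg = eg − dg + de.
As a 30×20 matrix over Z this has rank 20, with invariant factors (1,1,1,1,1,1,1,1,1,1,1,1,1,1,1,1,1,1,1,2).

From H_k ≅ ker(∂_k) / im(∂_{k+1}) we obtain:

  H_0: rank C_0 − rank ∂_1 = 10 − 9 = 1, and the invariant factors of ∂_1 are all 1, so H_0 = Z.
  H_1: rank ker ∂_1 − rank ∂_2 = (30 − 9) − 20 = 1, and ∂_2 has invariant factor 2 > 1, so H_1 = Z ⊕ Z/2.
  H_2: rank ker ∂_2 − rank ∂_3 = (20 − 20) − 0 = 0, and there is no ∂_3, so H_2 = 0.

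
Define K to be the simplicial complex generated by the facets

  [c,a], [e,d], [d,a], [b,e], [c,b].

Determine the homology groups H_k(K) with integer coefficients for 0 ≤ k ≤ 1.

H_0 ≅ Z,  H_1 ≅ Z.

K has 5 vertices, 5 edges.
rank ∂_0 = 0, rank ∂_1 = 4 ⇒ b_0 = 5 − 0 − 4 = 1; all invariant factors of ∂_1 are 1 so no torsion. So H_0 = Z.
rank ∂_1 = 4, rank ∂_2 = 0 ⇒ b_1 = 5 − 4 − 0 = 1. So H_1 = Z.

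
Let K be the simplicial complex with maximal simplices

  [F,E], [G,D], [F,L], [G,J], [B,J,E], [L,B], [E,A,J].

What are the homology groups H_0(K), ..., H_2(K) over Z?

Take the total order A < B < D < E < F < G < J < L on the vertex set. Then K (dimension 2) consists of the simplices:

  0-simplices (8): A, B, D, E, F, G, J, L
  1-simplices (10): AE, AJ, BE, BJ, BL, DG, EF, EJ, FL, GJ
  2-simplices (2): AEJ, BEJ

giving chain groups C_0 ≅ Z^8, C_1 ≅ Z^10, C_2 ≅ Z^2.

Boundary ∂_1: C_1 → C_0 is given by ∂[p,q] = [q] − [p]. For instance
  ∂GJ = J − G.
The resulting 8×10 matrix has rank 7, and its Smith normal form has invariant factors (1,1,1,1,1,1,1).

The boundary map ∂_2: C_2 → C_1 maps a triangle to the signed sum of its edges. For instance
  ∂AEJ = EJ − AJ + AE,
  ∂BEJ = EJ − BJ + BE.
As a 10×2 matrix over Z this has rank 2, with invariant factors (1,1).

Reading off H_k = ker ∂_k / im ∂_{k+1}:

  H_0: rank C_0 − rank ∂_1 = 8 − 7 = 1, and the invariant factors of ∂_1 are all 1, so H_0 = Z.
  H_1: rank ker ∂_1 − rank ∂_2 = (10 − 7) − 2 = 1, and the invariant factors of ∂_2 are all 1, so H_1 = Z.
  H_2: rank ker ∂_2 − rank ∂_3 = (2 − 2) − 0 = 0, and there is no ∂_3, so H_2 = 0.

H_0 = Z,  H_1 = Z,  H_2 = 0.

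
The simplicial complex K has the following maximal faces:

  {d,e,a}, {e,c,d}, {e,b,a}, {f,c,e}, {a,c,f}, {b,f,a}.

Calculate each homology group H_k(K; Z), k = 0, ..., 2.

H_0 ≅ Z,  H_1 ≅ Z,  H_2 = 0.

Take the total order a < b < c < d < e < f on the vertex set. Then K (dimension 2) consists of the simplices:

  0-simplices (6): a, b, c, d, e, f
  1-simplices (12): ab, ac, ad, ae, af, be, bf, cd, ce, cf, de, ef
  2-simplices (6): abe, abf, acf, ade, cde, cef

so the chain groups are C_0 ≅ Z^6, C_1 ≅ Z^12, C_2 ≅ Z^6.

Boundary ∂_1: C_1 → C_0 is given by ∂[p,q] = [q] − [p].
As a 6×12 matrix over Z this has rank 5, with invariant factors (1,1,1,1,1).

∂_2: C_2 → C_1 sends each 2-simplex [p,q,r] to [q,r] − [p,r] + [p,q]. For instance
  ∂abe = be − ae + ab,
  ∂ade = de − ae + ad.
The 12×6 boundary matrix has rank 6 and Smith normal form diag(1,1,1,1,1,1).

Computing H_k = (kernel of ∂_k) / (image of ∂_{k+1}):

  H_0: rank C_0 − rank ∂_1 = 6 − 5 = 1, and the invariant factors of ∂_1 are all 1, so H_0 ≅ Z.
  H_1: rank ker ∂_1 − rank ∂_2 = (12 − 5) − 6 = 1, and the invariant factors of ∂_2 are all 1, so H_1 ≅ Z.
  H_2: rank ker ∂_2 − rank ∂_3 = (6 − 6) − 0 = 0, and there is no ∂_3, so H_2 ≅ 0.

As a check, the Euler characteristic is 6 − 12 + 6 = 0, which agrees with 1 − 1 + 0 = 0.
(K is a triangulation of the cylinder S^1 x I.)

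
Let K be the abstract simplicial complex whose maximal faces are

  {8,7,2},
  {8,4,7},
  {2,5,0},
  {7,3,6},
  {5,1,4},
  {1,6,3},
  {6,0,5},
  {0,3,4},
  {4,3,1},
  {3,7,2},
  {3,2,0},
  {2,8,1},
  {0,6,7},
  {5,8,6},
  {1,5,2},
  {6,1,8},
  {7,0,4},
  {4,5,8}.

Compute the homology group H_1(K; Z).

H_1 = Z ⊕ Z/2Z.

Take the total order 0 < 1 < 2 < 3 < 4 < 5 < 6 < 7 < 8 on the vertex set. Then K (dimension 2) consists of the simplices:

  0-simplices (9): [0], [1], [2], [3], [4], [5], [6], [7], [8]
  1-simplices (27): (27 of them)
  2-simplices (18): [0,2,3], [0,2,5], [0,3,4], [0,4,7], [0,5,6], [0,6,7], [1,2,5], [1,2,8], [1,3,4], [1,3,6], [1,4,5], [1,6,8], [2,3,7], [2,7,8], [3,6,7], [4,5,8], [4,7,8], [5,6,8]

so the chain groups are C_0 ≅ Z^9, C_1 ≅ Z^27, C_2 ≅ Z^18.

The boundary map ∂_1: C_1 → C_0 is given by ∂[p,q] = [q] − [p]. For instance
  ∂[2,5] = [5] − [2].
The resulting 9×27 matrix has rank 8, and its Smith normal form has invariant factors (1,1,1,1,1,1,1,1).

Boundary ∂_2: C_2 → C_1 sends each 2-simplex [p,q,r] to [q,r] − [p,r] + [p,q]. For instance
  ∂[1,6,8] = [6,8] − [1,8] + [1,6],
  ∂[0,4,7] = [4,7] − [0,7] + [0,4].
The 27×18 boundary matrix has rank 18 and Smith normal form diag(1,1,1,1,1,1,1,1,1,1,1,1,1,1,1,1,1,2).

From H_k ≅ ker(∂_k) / im(∂_{k+1}) we obtain:

  H_1: rank ker ∂_1 − rank ∂_2 = (27 − 8) − 18 = 1, and ∂_2 has invariant factor 2 > 1, so H_1 ≅ Z ⊕ Z/2Z.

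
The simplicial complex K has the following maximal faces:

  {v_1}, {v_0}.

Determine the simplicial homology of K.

H_0 = Z^2.

We work with the vertex ordering v_0 < v_1. The simplices of K, each written with vertices in increasing order, are:

  0-simplices (2): [v_0], [v_1]

so the chain groups are C_0 ≅ Z^2.

Computing H_k = (kernel of ∂_k) / (image of ∂_{k+1}):

  H_0: rank C_0 − rank ∂_1 = 2 − 0 = 2, and there is no ∂_1, so H_0 = Z^2.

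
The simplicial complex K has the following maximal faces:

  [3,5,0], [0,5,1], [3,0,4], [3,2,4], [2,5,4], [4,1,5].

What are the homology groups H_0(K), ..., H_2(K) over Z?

Order the vertices as 0 < 1 < 2 < 3 < 4 < 5. Listing each simplex with vertices in this order, K has dimension 2 with simplices:

  0-simplices (6): [0], [1], [2], [3], [4], [5]
  1-simplices (12): [0,1], [0,3], [0,4], [0,5], [1,4], [1,5], [2,3], [2,4], [2,5], [3,4], [3,5], [4,5]
  2-simplices (6): [0,1,5], [0,3,4], [0,3,5], [1,4,5], [2,3,4], [2,4,5]

Hence C_0 ≅ Z^6, C_1 ≅ Z^12, C_2 ≅ Z^6.

Boundary ∂_1: C_1 → C_0 maps an edge to its endpoints' difference, ∂[p,q] = q − p.
As a 6×12 matrix over Z this has rank 5, with invariant factors (1,1,1,1,1).

Boundary ∂_2: C_2 → C_1 maps a triangle to the signed sum of its edges. For instance
  ∂[0,3,5] = [3,5] − [0,5] + [0,3],
  ∂[1,4,5] = [4,5] − [1,5] + [1,4].
The 12×6 boundary matrix has rank 6 and Smith normal form diag(1,1,1,1,1,1).

From H_k ≅ ker(∂_k) / im(∂_{k+1}) we obtain:

  H_0: rank C_0 − rank ∂_1 = 6 − 5 = 1, and the invariant factors of ∂_1 are all 1, so H_0 ≅ Z.
  H_1: rank ker ∂_1 − rank ∂_2 = (12 − 5) − 6 = 1, and the invariant factors of ∂_2 are all 1, so H_1 ≅ Z.
  H_2: rank ker ∂_2 − rank ∂_3 = (6 − 6) − 0 = 0, and there is no ∂_3, so H_2 ≅ 0.

As a check, the Euler characteristic is 6 − 12 + 6 = 0, which agrees with 1 − 1 + 0 = 0.

H_0 = Z,  H_1 = Z,  H_2 = 0.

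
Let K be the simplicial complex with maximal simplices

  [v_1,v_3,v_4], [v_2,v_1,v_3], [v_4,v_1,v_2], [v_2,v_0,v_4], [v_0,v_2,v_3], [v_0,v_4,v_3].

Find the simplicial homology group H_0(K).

We work with the vertex ordering v_0 < v_1 < v_2 < v_3 < v_4. The simplices of K, each written with vertices in increasing order, are:

  0-simplices (5): [v_0], [v_1], [v_2], [v_3], [v_4]
  1-simplices (9): [v_0,v_2], [v_0,v_3], [v_0,v_4], [v_1,v_2], [v_1,v_3], [v_1,v_4], [v_2,v_3], [v_2,v_4], [v_3,v_4]
  2-simplices (6): [v_0,v_2,v_3], [v_0,v_2,v_4], [v_0,v_3,v_4], [v_1,v_2,v_3], [v_1,v_2,v_4], [v_1,v_3,v_4]

giving chain groups C_0 ≅ Z^5, C_1 ≅ Z^9, C_2 ≅ Z^6.

∂_1: C_1 → C_0 maps an edge to its endpoints' difference, ∂[p,q] = q − p.
The 5×9 boundary matrix has rank 4 and Smith normal form diag(1,1,1,1).

∂_2: C_2 → C_1 maps a triangle to the signed sum of its edges. For instance
  ∂[v_1,v_2,v_4] = [v_2,v_4] − [v_1,v_4] + [v_1,v_2],
  ∂[v_1,v_2,v_3] = [v_2,v_3] − [v_1,v_3] + [v_1,v_2].
The resulting 9×6 matrix has rank 5, and its Smith normal form has invariant factors (1,1,1,1,1).

From H_k ≅ ker(∂_k) / im(∂_{k+1}) we obtain:

  H_0: rank C_0 − rank ∂_1 = 5 − 4 = 1, and the invariant factors of ∂_1 are all 1, so H_0 = Z.

(K is a triangulation of the 2-sphere S^2.)

H_0 = Z.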